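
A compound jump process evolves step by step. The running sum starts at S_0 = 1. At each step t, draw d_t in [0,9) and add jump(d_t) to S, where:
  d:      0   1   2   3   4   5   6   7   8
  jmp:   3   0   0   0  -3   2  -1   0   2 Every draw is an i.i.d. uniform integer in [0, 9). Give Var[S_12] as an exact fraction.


104/3

Outcome values over d=0..8: [3, 0, 0, 0, -3, 2, -1, 0, 2]
Σy = 3, Σy² = 27, M = 9
μ = 3/9 = 1/3,  σ² = 27/9 − (1/3)² = 26/9
Independent increments: Var[S_12] = 12·σ² = 12·(26/9) = 104/3


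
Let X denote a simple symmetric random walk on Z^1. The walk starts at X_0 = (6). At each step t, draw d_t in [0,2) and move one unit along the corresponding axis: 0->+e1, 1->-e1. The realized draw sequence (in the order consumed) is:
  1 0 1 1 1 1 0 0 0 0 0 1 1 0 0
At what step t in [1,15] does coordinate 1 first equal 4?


4

t=0: X=(6), d=1 → -e1, X_1=(5)
t=1: X=(5), d=0 → +e1, X_2=(6)
t=2: X=(6), d=1 → -e1, X_3=(5)
t=3: X=(5), d=1 → -e1, X_4=(4)
t=4: X=(4), d=1 → -e1, X_5=(3)
t=5: X=(3), d=1 → -e1, X_6=(2)
t=6: X=(2), d=0 → +e1, X_7=(3)
t=7: X=(3), d=0 → +e1, X_8=(4)
t=8: X=(4), d=0 → +e1, X_9=(5)
t=9: X=(5), d=0 → +e1, X_10=(6)
t=10: X=(6), d=0 → +e1, X_11=(7)
t=11: X=(7), d=1 → -e1, X_12=(6)
t=12: X=(6), d=1 → -e1, X_13=(5)
t=13: X=(5), d=0 → +e1, X_14=(6)
t=14: X=(6), d=0 → +e1, X_15=(7)


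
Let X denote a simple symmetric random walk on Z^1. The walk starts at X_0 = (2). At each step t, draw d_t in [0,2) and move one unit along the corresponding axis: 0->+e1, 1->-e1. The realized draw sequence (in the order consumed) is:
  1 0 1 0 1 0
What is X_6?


t=0: X=(2), d=1 → -e1, X_1=(1)
t=1: X=(1), d=0 → +e1, X_2=(2)
t=2: X=(2), d=1 → -e1, X_3=(1)
t=3: X=(1), d=0 → +e1, X_4=(2)
t=4: X=(2), d=1 → -e1, X_5=(1)
t=5: X=(1), d=0 → +e1, X_6=(2)

(2)


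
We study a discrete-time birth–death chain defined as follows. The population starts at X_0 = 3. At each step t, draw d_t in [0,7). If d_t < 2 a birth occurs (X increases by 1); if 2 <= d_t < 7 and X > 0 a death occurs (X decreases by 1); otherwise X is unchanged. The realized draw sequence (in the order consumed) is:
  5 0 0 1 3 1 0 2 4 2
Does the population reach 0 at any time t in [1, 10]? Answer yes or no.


no

t=0: X=3, d=5 → death, X_1=2
t=1: X=2, d=0 → birth, X_2=3
t=2: X=3, d=0 → birth, X_3=4
t=3: X=4, d=1 → birth, X_4=5
t=4: X=5, d=3 → death, X_5=4
t=5: X=4, d=1 → birth, X_6=5
t=6: X=5, d=0 → birth, X_7=6
t=7: X=6, d=2 → death, X_8=5
t=8: X=5, d=4 → death, X_9=4
t=9: X=4, d=2 → death, X_10=3


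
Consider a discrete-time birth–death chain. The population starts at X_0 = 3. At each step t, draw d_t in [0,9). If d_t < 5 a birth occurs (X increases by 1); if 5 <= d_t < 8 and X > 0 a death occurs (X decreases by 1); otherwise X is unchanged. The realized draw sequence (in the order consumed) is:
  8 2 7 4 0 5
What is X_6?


t=0: X=3, d=8 → hold, X_1=3
t=1: X=3, d=2 → birth, X_2=4
t=2: X=4, d=7 → death, X_3=3
t=3: X=3, d=4 → birth, X_4=4
t=4: X=4, d=0 → birth, X_5=5
t=5: X=5, d=5 → death, X_6=4

4


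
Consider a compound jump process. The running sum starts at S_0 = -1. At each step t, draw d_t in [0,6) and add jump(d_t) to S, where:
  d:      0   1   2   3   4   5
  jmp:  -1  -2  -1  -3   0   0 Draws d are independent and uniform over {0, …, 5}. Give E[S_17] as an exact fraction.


-125/6

Outcome values over d=0..5: [-1, -2, -1, -3, 0, 0]
Σy = -7, Σy² = 15, M = 6
μ = -7/6 = -7/6,  σ² = 15/6 − (-7/6)² = 41/36
E[S_17] = -1 + 17·(-7/6) = -125/6


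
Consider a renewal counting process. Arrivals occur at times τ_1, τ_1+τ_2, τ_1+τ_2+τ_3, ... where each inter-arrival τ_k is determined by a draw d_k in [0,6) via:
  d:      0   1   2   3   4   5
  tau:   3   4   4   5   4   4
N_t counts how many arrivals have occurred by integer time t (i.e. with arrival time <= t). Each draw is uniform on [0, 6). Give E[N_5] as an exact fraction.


1

Inter-arrival values over d=0..5: [3, 4, 4, 5, 4, 4]
Each d has probability 1/6, so the pmf of τ is: f(3) = 1/6, f(4) = 2/3, f(5) = 1/6
Renewal equation for m(n) = E[N_n]: condition on τ_1 = k (if k <= n, one arrival plus a fresh copy on the remaining n−k steps): m(n) = F(n) + Σ_{k<=n} f(k)·m(n−k), where F(n) = P(τ <= n) and m(0) = 0
m(1) = F(1) = 0
m(2) = F(2) = 0
m(3) = F(3) = 1/6
m(4) = F(4) = 5/6
m(5) = F(5) = 1
E[N_5] = m(5) = 1


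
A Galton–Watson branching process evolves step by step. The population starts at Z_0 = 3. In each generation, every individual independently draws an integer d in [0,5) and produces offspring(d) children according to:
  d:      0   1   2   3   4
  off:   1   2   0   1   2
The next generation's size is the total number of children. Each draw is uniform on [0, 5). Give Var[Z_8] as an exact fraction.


Outcome values over d=0..4: [1, 2, 0, 1, 2]
Σy = 6, Σy² = 10, M = 5
μ = 6/5 = 6/5,  σ² = 10/5 − (6/5)² = 14/25
V_0 = 0, E_0 = 3
V_1 = 14/25·E_0 + (6/5)²·V_0 = 42/25;  E_1 = 18/5
V_2 = 14/25·E_1 + (6/5)²·V_1 = 2772/625;  E_2 = 108/25
V_3 = 14/25·E_2 + (6/5)²·V_2 = 137592/15625;  E_3 = 648/125
V_4 = 14/25·E_3 + (6/5)²·V_3 = 6087312/390625;  E_4 = 3888/625
V_5 = 14/25·E_4 + (6/5)²·V_4 = 253163232/9765625;  E_5 = 23328/3125
V_6 = 14/25·E_5 + (6/5)²·V_5 = 10134476352/244140625;  E_6 = 139968/15625
V_7 = 14/25·E_6 + (6/5)²·V_6 = 395459148672/6103515625;  E_7 = 839808/78125
V_8 = 14/25·E_7 + (6/5)²·V_7 = 15155069352192/152587890625;  E_8 = 5038848/390625

15155069352192/152587890625


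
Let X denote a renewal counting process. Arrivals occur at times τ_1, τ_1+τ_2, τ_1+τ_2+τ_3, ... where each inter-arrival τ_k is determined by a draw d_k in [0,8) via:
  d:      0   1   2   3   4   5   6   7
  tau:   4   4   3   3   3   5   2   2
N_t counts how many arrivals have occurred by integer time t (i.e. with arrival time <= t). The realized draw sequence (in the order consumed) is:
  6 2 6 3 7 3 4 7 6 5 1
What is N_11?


4

draw d_1=6: τ_1=2, arrival time A_1=2
draw d_2=2: τ_2=3, arrival time A_2=5
draw d_3=6: τ_3=2, arrival time A_3=7
draw d_4=3: τ_4=3, arrival time A_4=10
draw d_5=7: τ_5=2, arrival time A_5=12
draw d_6=3: τ_6=3, arrival time A_6=15
draw d_7=4: τ_7=3, arrival time A_7=18
draw d_8=7: τ_8=2, arrival time A_8=20
draw d_9=6: τ_9=2, arrival time A_9=22
draw d_10=5: τ_10=5, arrival time A_10=27
draw d_11=1: τ_11=4, arrival time A_11=31
N_t over t=0..11: 0:0 1:0 2:1 3:1 4:1 5:2 6:2 7:3 8:3 9:3 10:4 11:4


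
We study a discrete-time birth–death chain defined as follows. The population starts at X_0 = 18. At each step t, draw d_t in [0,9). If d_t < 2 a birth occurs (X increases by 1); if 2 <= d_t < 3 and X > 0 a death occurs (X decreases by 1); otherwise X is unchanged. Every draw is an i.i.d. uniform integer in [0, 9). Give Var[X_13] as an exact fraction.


X can drop by at most 1 per step and X_0 = 18 > T = 13, so X_t >= 18 − t >= 5 > 0 for every t <= 13: the floor at 0 (the 'and X > 0' condition) never binds. Hence X_13 = X_0 + Σ_{t<13} Y_t with i.i.d. increments Y_t = y(d_t) ∈ {+1, −1, 0}.
Outcome values over d=0..8: [1, 1, -1, 0, 0, 0, 0, 0, 0]
Σy = 1, Σy² = 3, M = 9
μ = 1/9 = 1/9,  σ² = 3/9 − (1/9)² = 26/81
Independent increments: Var[X_13] = 13·σ² = 13·(26/81) = 338/81

338/81


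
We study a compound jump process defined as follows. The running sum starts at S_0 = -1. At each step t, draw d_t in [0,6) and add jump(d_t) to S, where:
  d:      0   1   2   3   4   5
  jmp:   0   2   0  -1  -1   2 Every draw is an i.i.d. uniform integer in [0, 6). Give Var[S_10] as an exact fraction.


Outcome values over d=0..5: [0, 2, 0, -1, -1, 2]
Σy = 2, Σy² = 10, M = 6
μ = 2/6 = 1/3,  σ² = 10/6 − (1/3)² = 14/9
Independent increments: Var[S_10] = 10·σ² = 10·(14/9) = 140/9

140/9


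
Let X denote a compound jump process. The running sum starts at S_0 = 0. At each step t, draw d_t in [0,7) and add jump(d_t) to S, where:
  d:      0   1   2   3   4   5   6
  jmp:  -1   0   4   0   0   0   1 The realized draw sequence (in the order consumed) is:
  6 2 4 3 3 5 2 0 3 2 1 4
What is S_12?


t=0: S=0, d=6, jump=1, S_1=1
t=1: S=1, d=2, jump=4, S_2=5
t=2: S=5, d=4, jump=0, S_3=5
t=3: S=5, d=3, jump=0, S_4=5
t=4: S=5, d=3, jump=0, S_5=5
t=5: S=5, d=5, jump=0, S_6=5
t=6: S=5, d=2, jump=4, S_7=9
t=7: S=9, d=0, jump=-1, S_8=8
t=8: S=8, d=3, jump=0, S_9=8
t=9: S=8, d=2, jump=4, S_10=12
t=10: S=12, d=1, jump=0, S_11=12
t=11: S=12, d=4, jump=0, S_12=12

12


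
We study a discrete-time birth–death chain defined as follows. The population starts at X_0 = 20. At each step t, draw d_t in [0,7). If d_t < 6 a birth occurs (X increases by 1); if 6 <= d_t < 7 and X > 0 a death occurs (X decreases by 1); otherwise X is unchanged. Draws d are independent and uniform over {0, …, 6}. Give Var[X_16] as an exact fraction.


384/49

X can drop by at most 1 per step and X_0 = 20 > T = 16, so X_t >= 20 − t >= 4 > 0 for every t <= 16: the floor at 0 (the 'and X > 0' condition) never binds. Hence X_16 = X_0 + Σ_{t<16} Y_t with i.i.d. increments Y_t = y(d_t) ∈ {+1, −1, 0}.
Outcome values over d=0..6: [1, 1, 1, 1, 1, 1, -1]
Σy = 5, Σy² = 7, M = 7
μ = 5/7 = 5/7,  σ² = 7/7 − (5/7)² = 24/49
Independent increments: Var[X_16] = 16·σ² = 16·(24/49) = 384/49


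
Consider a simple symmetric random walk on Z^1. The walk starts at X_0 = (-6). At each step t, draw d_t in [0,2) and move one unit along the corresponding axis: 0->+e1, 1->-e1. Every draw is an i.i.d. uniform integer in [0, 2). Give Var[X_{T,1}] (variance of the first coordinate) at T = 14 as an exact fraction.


Outcome values over d=0..1: [1, -1]
Σy = 0, Σy² = 2, M = 2
μ = 0/2 = 0,  σ² = 2/2 − (0)² = 1
Independent increments: Var[X_14] = 14·σ² = 14·(1) = 14

14


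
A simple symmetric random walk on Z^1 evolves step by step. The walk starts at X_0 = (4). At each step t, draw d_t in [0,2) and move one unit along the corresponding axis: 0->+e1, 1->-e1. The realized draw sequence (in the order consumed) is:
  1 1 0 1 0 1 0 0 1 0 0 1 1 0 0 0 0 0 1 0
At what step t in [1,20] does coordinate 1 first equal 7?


t=0: X=(4), d=1 → -e1, X_1=(3)
t=1: X=(3), d=1 → -e1, X_2=(2)
t=2: X=(2), d=0 → +e1, X_3=(3)
t=3: X=(3), d=1 → -e1, X_4=(2)
t=4: X=(2), d=0 → +e1, X_5=(3)
t=5: X=(3), d=1 → -e1, X_6=(2)
t=6: X=(2), d=0 → +e1, X_7=(3)
t=7: X=(3), d=0 → +e1, X_8=(4)
t=8: X=(4), d=1 → -e1, X_9=(3)
t=9: X=(3), d=0 → +e1, X_10=(4)
t=10: X=(4), d=0 → +e1, X_11=(5)
t=11: X=(5), d=1 → -e1, X_12=(4)
t=12: X=(4), d=1 → -e1, X_13=(3)
t=13: X=(3), d=0 → +e1, X_14=(4)
t=14: X=(4), d=0 → +e1, X_15=(5)
t=15: X=(5), d=0 → +e1, X_16=(6)
t=16: X=(6), d=0 → +e1, X_17=(7)
t=17: X=(7), d=0 → +e1, X_18=(8)
t=18: X=(8), d=1 → -e1, X_19=(7)
t=19: X=(7), d=0 → +e1, X_20=(8)

17


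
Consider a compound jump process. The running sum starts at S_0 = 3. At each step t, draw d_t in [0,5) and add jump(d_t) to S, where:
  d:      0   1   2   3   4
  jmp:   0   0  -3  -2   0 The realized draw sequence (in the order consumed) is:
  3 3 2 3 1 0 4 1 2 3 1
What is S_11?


-11

t=0: S=3, d=3, jump=-2, S_1=1
t=1: S=1, d=3, jump=-2, S_2=-1
t=2: S=-1, d=2, jump=-3, S_3=-4
t=3: S=-4, d=3, jump=-2, S_4=-6
t=4: S=-6, d=1, jump=0, S_5=-6
t=5: S=-6, d=0, jump=0, S_6=-6
t=6: S=-6, d=4, jump=0, S_7=-6
t=7: S=-6, d=1, jump=0, S_8=-6
t=8: S=-6, d=2, jump=-3, S_9=-9
t=9: S=-9, d=3, jump=-2, S_10=-11
t=10: S=-11, d=1, jump=0, S_11=-11


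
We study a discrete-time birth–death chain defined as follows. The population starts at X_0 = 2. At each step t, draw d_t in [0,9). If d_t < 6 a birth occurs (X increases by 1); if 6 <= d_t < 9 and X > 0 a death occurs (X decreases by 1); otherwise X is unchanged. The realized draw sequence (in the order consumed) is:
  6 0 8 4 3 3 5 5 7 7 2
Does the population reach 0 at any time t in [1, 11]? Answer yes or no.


no

t=0: X=2, d=6 → death, X_1=1
t=1: X=1, d=0 → birth, X_2=2
t=2: X=2, d=8 → death, X_3=1
t=3: X=1, d=4 → birth, X_4=2
t=4: X=2, d=3 → birth, X_5=3
t=5: X=3, d=3 → birth, X_6=4
t=6: X=4, d=5 → birth, X_7=5
t=7: X=5, d=5 → birth, X_8=6
t=8: X=6, d=7 → death, X_9=5
t=9: X=5, d=7 → death, X_10=4
t=10: X=4, d=2 → birth, X_11=5


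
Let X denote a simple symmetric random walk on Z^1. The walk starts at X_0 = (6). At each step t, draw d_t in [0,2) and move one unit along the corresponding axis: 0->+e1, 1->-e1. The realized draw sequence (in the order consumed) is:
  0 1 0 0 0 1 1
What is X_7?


(7)

t=0: X=(6), d=0 → +e1, X_1=(7)
t=1: X=(7), d=1 → -e1, X_2=(6)
t=2: X=(6), d=0 → +e1, X_3=(7)
t=3: X=(7), d=0 → +e1, X_4=(8)
t=4: X=(8), d=0 → +e1, X_5=(9)
t=5: X=(9), d=1 → -e1, X_6=(8)
t=6: X=(8), d=1 → -e1, X_7=(7)


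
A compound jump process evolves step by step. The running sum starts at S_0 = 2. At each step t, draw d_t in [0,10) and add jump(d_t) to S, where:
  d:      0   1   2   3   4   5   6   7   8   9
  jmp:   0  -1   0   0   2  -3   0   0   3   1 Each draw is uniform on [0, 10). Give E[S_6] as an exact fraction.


Outcome values over d=0..9: [0, -1, 0, 0, 2, -3, 0, 0, 3, 1]
Σy = 2, Σy² = 24, M = 10
μ = 2/10 = 1/5,  σ² = 24/10 − (1/5)² = 59/25
E[S_6] = 2 + 6·(1/5) = 16/5

16/5


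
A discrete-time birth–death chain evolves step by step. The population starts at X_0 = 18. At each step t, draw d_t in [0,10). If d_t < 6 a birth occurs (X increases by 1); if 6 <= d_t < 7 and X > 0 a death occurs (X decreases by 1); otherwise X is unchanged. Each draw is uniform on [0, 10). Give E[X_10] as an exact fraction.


X can drop by at most 1 per step and X_0 = 18 > T = 10, so X_t >= 18 − t >= 8 > 0 for every t <= 10: the floor at 0 (the 'and X > 0' condition) never binds. Hence X_10 = X_0 + Σ_{t<10} Y_t with i.i.d. increments Y_t = y(d_t) ∈ {+1, −1, 0}.
Outcome values over d=0..9: [1, 1, 1, 1, 1, 1, -1, 0, 0, 0]
Σy = 5, Σy² = 7, M = 10
μ = 5/10 = 1/2,  σ² = 7/10 − (1/2)² = 9/20
E[X_10] = 18 + 10·(1/2) = 23

23


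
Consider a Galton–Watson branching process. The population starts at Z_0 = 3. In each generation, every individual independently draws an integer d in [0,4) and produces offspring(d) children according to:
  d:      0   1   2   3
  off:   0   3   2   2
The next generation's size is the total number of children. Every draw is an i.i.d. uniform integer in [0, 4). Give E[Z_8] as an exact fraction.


17294403/65536

Outcome values over d=0..3: [0, 3, 2, 2]
Σy = 7, Σy² = 17, M = 4
μ = 7/4 = 7/4,  σ² = 17/4 − (7/4)² = 19/16
E[Z_0] = 3
E[Z_1] = 7/4·E[Z_0] = 21/4
E[Z_2] = 7/4·E[Z_1] = 147/16
E[Z_3] = 7/4·E[Z_2] = 1029/64
E[Z_4] = 7/4·E[Z_3] = 7203/256
E[Z_5] = 7/4·E[Z_4] = 50421/1024
E[Z_6] = 7/4·E[Z_5] = 352947/4096
E[Z_7] = 7/4·E[Z_6] = 2470629/16384
E[Z_8] = 7/4·E[Z_7] = 17294403/65536


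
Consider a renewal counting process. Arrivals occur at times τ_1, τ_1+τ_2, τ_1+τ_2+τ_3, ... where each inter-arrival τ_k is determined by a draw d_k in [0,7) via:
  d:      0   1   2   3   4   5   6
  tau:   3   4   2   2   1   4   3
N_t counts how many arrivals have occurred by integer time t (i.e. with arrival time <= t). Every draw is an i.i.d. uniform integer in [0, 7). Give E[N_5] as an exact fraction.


26671/16807

Inter-arrival values over d=0..6: [3, 4, 2, 2, 1, 4, 3]
Each d has probability 1/7, so the pmf of τ is: f(1) = 1/7, f(2) = 2/7, f(3) = 2/7, f(4) = 2/7
Renewal equation for m(n) = E[N_n]: condition on τ_1 = k (if k <= n, one arrival plus a fresh copy on the remaining n−k steps): m(n) = F(n) + Σ_{k<=n} f(k)·m(n−k), where F(n) = P(τ <= n) and m(0) = 0
m(1) = F(1) = 1/7
m(2) = F(2) + f(1)·m(1) = 3/7 + 1/7·1/7 = 22/49
m(3) = F(3) + f(1)·m(2) + f(2)·m(1) = 5/7 + 1/7·22/49 + 2/7·1/7 = 281/343
m(4) = F(4) + f(1)·m(3) + f(2)·m(2) + f(3)·m(1) = 1 + 1/7·281/343 + 2/7·22/49 + 2/7·1/7 = 3088/2401
m(5) = F(5) + f(1)·m(4) + f(2)·m(3) + f(3)·m(2) + f(4)·m(1) = 1 + 1/7·3088/2401 + 2/7·281/343 + 2/7·22/49 + 2/7·1/7 = 26671/16807
E[N_5] = m(5) = 26671/16807


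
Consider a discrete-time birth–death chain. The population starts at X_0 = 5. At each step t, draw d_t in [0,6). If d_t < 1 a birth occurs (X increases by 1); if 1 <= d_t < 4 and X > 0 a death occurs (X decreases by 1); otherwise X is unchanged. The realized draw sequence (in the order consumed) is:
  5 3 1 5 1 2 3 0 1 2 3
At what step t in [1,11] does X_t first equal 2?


5

t=0: X=5, d=5 → hold, X_1=5
t=1: X=5, d=3 → death, X_2=4
t=2: X=4, d=1 → death, X_3=3
t=3: X=3, d=5 → hold, X_4=3
t=4: X=3, d=1 → death, X_5=2
t=5: X=2, d=2 → death, X_6=1
t=6: X=1, d=3 → death, X_7=0
t=7: X=0, d=0 → birth, X_8=1
t=8: X=1, d=1 → death, X_9=0
t=9: X=0, d=2 → hold, X_10=0
t=10: X=0, d=3 → hold, X_11=0


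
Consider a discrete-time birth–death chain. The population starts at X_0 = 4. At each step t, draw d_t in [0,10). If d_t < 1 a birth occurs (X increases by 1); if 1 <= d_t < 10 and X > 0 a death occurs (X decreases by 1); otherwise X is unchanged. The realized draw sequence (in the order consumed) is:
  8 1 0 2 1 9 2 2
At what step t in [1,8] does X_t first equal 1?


5

t=0: X=4, d=8 → death, X_1=3
t=1: X=3, d=1 → death, X_2=2
t=2: X=2, d=0 → birth, X_3=3
t=3: X=3, d=2 → death, X_4=2
t=4: X=2, d=1 → death, X_5=1
t=5: X=1, d=9 → death, X_6=0
t=6: X=0, d=2 → hold, X_7=0
t=7: X=0, d=2 → hold, X_8=0


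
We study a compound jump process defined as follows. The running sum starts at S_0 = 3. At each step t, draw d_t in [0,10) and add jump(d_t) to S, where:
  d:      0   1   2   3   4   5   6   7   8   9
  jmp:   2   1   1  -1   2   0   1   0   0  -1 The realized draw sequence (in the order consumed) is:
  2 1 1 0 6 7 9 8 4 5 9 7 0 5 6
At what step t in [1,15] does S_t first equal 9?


5

t=0: S=3, d=2, jump=1, S_1=4
t=1: S=4, d=1, jump=1, S_2=5
t=2: S=5, d=1, jump=1, S_3=6
t=3: S=6, d=0, jump=2, S_4=8
t=4: S=8, d=6, jump=1, S_5=9
t=5: S=9, d=7, jump=0, S_6=9
t=6: S=9, d=9, jump=-1, S_7=8
t=7: S=8, d=8, jump=0, S_8=8
t=8: S=8, d=4, jump=2, S_9=10
t=9: S=10, d=5, jump=0, S_10=10
t=10: S=10, d=9, jump=-1, S_11=9
t=11: S=9, d=7, jump=0, S_12=9
t=12: S=9, d=0, jump=2, S_13=11
t=13: S=11, d=5, jump=0, S_14=11
t=14: S=11, d=6, jump=1, S_15=12


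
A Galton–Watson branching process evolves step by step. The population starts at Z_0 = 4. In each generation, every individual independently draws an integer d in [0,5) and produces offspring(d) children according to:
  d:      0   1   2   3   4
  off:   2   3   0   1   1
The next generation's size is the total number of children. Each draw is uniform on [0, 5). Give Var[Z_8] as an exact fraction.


230144981329536/152587890625

Outcome values over d=0..4: [2, 3, 0, 1, 1]
Σy = 7, Σy² = 15, M = 5
μ = 7/5 = 7/5,  σ² = 15/5 − (7/5)² = 26/25
V_0 = 0, E_0 = 4
V_1 = 26/25·E_0 + (7/5)²·V_0 = 104/25;  E_1 = 28/5
V_2 = 26/25·E_1 + (7/5)²·V_1 = 8736/625;  E_2 = 196/25
V_3 = 26/25·E_2 + (7/5)²·V_2 = 555464/15625;  E_3 = 1372/125
V_4 = 26/25·E_3 + (7/5)²·V_3 = 31676736/390625;  E_4 = 9604/625
V_5 = 26/25·E_4 + (7/5)²·V_4 = 1708225064/9765625;  E_5 = 67228/3125
V_6 = 26/25·E_5 + (7/5)²·V_5 = 89165303136/244140625;  E_6 = 470596/15625
V_7 = 26/25·E_6 + (7/5)²·V_6 = 4560279478664/6103515625;  E_7 = 3294172/78125
V_8 = 26/25·E_7 + (7/5)²·V_7 = 230144981329536/152587890625;  E_8 = 23059204/390625


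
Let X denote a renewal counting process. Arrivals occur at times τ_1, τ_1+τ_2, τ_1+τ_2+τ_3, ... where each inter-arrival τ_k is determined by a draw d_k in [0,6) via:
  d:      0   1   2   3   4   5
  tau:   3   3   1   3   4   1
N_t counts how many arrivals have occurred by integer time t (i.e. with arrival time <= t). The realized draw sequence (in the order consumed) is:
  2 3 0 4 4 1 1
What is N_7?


draw d_1=2: τ_1=1, arrival time A_1=1
draw d_2=3: τ_2=3, arrival time A_2=4
draw d_3=0: τ_3=3, arrival time A_3=7
draw d_4=4: τ_4=4, arrival time A_4=11
draw d_5=4: τ_5=4, arrival time A_5=15
draw d_6=1: τ_6=3, arrival time A_6=18
draw d_7=1: τ_7=3, arrival time A_7=21
N_t over t=0..7: 0:0 1:1 2:1 3:1 4:2 5:2 6:2 7:3

3


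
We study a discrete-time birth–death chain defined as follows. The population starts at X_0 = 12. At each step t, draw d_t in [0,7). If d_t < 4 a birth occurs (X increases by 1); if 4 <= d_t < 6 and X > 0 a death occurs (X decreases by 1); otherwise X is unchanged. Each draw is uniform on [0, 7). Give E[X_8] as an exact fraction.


X can drop by at most 1 per step and X_0 = 12 > T = 8, so X_t >= 12 − t >= 4 > 0 for every t <= 8: the floor at 0 (the 'and X > 0' condition) never binds. Hence X_8 = X_0 + Σ_{t<8} Y_t with i.i.d. increments Y_t = y(d_t) ∈ {+1, −1, 0}.
Outcome values over d=0..6: [1, 1, 1, 1, -1, -1, 0]
Σy = 2, Σy² = 6, M = 7
μ = 2/7 = 2/7,  σ² = 6/7 − (2/7)² = 38/49
E[X_8] = 12 + 8·(2/7) = 100/7

100/7


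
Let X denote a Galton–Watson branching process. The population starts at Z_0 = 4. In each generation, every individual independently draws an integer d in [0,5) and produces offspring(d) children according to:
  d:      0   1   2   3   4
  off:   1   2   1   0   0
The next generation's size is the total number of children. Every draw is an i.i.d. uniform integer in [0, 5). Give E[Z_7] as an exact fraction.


Outcome values over d=0..4: [1, 2, 1, 0, 0]
Σy = 4, Σy² = 6, M = 5
μ = 4/5 = 4/5,  σ² = 6/5 − (4/5)² = 14/25
E[Z_0] = 4
E[Z_1] = 4/5·E[Z_0] = 16/5
E[Z_2] = 4/5·E[Z_1] = 64/25
E[Z_3] = 4/5·E[Z_2] = 256/125
E[Z_4] = 4/5·E[Z_3] = 1024/625
E[Z_5] = 4/5·E[Z_4] = 4096/3125
E[Z_6] = 4/5·E[Z_5] = 16384/15625
E[Z_7] = 4/5·E[Z_6] = 65536/78125

65536/78125


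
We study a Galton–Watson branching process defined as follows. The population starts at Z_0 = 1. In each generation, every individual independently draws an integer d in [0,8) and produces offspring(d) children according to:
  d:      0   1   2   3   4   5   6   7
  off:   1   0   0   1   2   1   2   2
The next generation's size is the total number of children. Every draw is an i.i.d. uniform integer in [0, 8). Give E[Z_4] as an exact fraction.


6561/4096

Outcome values over d=0..7: [1, 0, 0, 1, 2, 1, 2, 2]
Σy = 9, Σy² = 15, M = 8
μ = 9/8 = 9/8,  σ² = 15/8 − (9/8)² = 39/64
E[Z_0] = 1
E[Z_1] = 9/8·E[Z_0] = 9/8
E[Z_2] = 9/8·E[Z_1] = 81/64
E[Z_3] = 9/8·E[Z_2] = 729/512
E[Z_4] = 9/8·E[Z_3] = 6561/4096


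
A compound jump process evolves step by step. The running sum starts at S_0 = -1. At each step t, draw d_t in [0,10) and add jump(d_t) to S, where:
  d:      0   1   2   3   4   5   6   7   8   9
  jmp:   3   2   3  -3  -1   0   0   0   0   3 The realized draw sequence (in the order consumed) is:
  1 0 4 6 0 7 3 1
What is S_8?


t=0: S=-1, d=1, jump=2, S_1=1
t=1: S=1, d=0, jump=3, S_2=4
t=2: S=4, d=4, jump=-1, S_3=3
t=3: S=3, d=6, jump=0, S_4=3
t=4: S=3, d=0, jump=3, S_5=6
t=5: S=6, d=7, jump=0, S_6=6
t=6: S=6, d=3, jump=-3, S_7=3
t=7: S=3, d=1, jump=2, S_8=5

5


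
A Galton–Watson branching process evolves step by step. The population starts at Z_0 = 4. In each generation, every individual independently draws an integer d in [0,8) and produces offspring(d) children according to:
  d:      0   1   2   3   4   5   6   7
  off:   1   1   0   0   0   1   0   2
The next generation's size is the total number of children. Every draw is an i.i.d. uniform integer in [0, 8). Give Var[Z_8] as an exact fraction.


Outcome values over d=0..7: [1, 1, 0, 0, 0, 1, 0, 2]
Σy = 5, Σy² = 7, M = 8
μ = 5/8 = 5/8,  σ² = 7/8 − (5/8)² = 31/64
V_0 = 0, E_0 = 4
V_1 = 31/64·E_0 + (5/8)²·V_0 = 31/16;  E_1 = 5/2
V_2 = 31/64·E_1 + (5/8)²·V_1 = 2015/1024;  E_2 = 25/16
V_3 = 31/64·E_2 + (5/8)²·V_2 = 99975/65536;  E_3 = 125/128
V_4 = 31/64·E_3 + (5/8)²·V_3 = 4483375/4194304;  E_4 = 625/1024
V_5 = 31/64·E_4 + (5/8)²·V_4 = 191444375/268435456;  E_5 = 3125/8192
V_6 = 31/64·E_5 + (5/8)²·V_5 = 7960509375/17179869184;  E_6 = 15625/65536
V_7 = 31/64·E_6 + (5/8)²·V_6 = 325988734375/1099511627776;  E_7 = 78125/524288
V_8 = 31/64·E_7 + (5/8)²·V_7 = 13228758359375/70368744177664;  E_8 = 390625/4194304

13228758359375/70368744177664


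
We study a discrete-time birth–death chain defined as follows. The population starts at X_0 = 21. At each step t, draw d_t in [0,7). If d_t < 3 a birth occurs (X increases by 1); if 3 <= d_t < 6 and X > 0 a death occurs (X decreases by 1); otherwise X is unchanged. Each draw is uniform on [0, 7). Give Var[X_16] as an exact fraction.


96/7

X can drop by at most 1 per step and X_0 = 21 > T = 16, so X_t >= 21 − t >= 5 > 0 for every t <= 16: the floor at 0 (the 'and X > 0' condition) never binds. Hence X_16 = X_0 + Σ_{t<16} Y_t with i.i.d. increments Y_t = y(d_t) ∈ {+1, −1, 0}.
Outcome values over d=0..6: [1, 1, 1, -1, -1, -1, 0]
Σy = 0, Σy² = 6, M = 7
μ = 0/7 = 0,  σ² = 6/7 − (0)² = 6/7
Independent increments: Var[X_16] = 16·σ² = 16·(6/7) = 96/7


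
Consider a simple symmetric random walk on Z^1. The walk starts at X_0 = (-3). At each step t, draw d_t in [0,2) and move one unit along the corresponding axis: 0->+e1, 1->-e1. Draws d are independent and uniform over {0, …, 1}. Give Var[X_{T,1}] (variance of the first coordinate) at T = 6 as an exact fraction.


6

Outcome values over d=0..1: [1, -1]
Σy = 0, Σy² = 2, M = 2
μ = 0/2 = 0,  σ² = 2/2 − (0)² = 1
Independent increments: Var[X_6] = 6·σ² = 6·(1) = 6


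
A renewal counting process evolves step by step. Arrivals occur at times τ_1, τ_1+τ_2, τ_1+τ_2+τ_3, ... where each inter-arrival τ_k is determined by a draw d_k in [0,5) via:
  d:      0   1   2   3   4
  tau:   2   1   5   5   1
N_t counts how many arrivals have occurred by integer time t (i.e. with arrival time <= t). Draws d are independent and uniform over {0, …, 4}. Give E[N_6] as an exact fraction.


Inter-arrival values over d=0..4: [2, 1, 5, 5, 1]
Each d has probability 1/5, so the pmf of τ is: f(1) = 2/5, f(2) = 1/5, f(5) = 2/5
Renewal equation for m(n) = E[N_n]: condition on τ_1 = k (if k <= n, one arrival plus a fresh copy on the remaining n−k steps): m(n) = F(n) + Σ_{k<=n} f(k)·m(n−k), where F(n) = P(τ <= n) and m(0) = 0
m(1) = F(1) = 2/5
m(2) = F(2) + f(1)·m(1) = 3/5 + 2/5·2/5 = 19/25
m(3) = F(3) + f(1)·m(2) + f(2)·m(1) = 3/5 + 2/5·19/25 + 1/5·2/5 = 123/125
m(4) = F(4) + f(1)·m(3) + f(2)·m(2) = 3/5 + 2/5·123/125 + 1/5·19/25 = 716/625
m(5) = F(5) + f(1)·m(4) + f(2)·m(3) = 1 + 2/5·716/625 + 1/5·123/125 = 5172/3125
m(6) = F(6) + f(1)·m(5) + f(2)·m(4) + f(5)·m(1) = 1 + 2/5·5172/3125 + 1/5·716/625 + 2/5·2/5 = 32049/15625
E[N_6] = m(6) = 32049/15625

32049/15625


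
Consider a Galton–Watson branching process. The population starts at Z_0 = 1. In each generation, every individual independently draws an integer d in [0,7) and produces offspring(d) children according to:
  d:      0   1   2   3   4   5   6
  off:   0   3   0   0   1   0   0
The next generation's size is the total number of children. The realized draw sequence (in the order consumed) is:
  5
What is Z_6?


0

gen 0: Z_0=1, draws=[5], offspring=[0], Z_1=0
gen 1: Z_1=0, draws=[], offspring=[], Z_2=0
gen 2: Z_2=0, draws=[], offspring=[], Z_3=0
gen 3: Z_3=0, draws=[], offspring=[], Z_4=0
gen 4: Z_4=0, draws=[], offspring=[], Z_5=0
gen 5: Z_5=0, draws=[], offspring=[], Z_6=0


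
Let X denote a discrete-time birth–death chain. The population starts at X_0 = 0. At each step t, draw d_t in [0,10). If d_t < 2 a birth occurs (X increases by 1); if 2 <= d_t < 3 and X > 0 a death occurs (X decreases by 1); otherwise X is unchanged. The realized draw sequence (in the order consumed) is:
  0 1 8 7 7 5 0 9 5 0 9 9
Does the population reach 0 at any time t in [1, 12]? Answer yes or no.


t=0: X=0, d=0 → birth, X_1=1
t=1: X=1, d=1 → birth, X_2=2
t=2: X=2, d=8 → hold, X_3=2
t=3: X=2, d=7 → hold, X_4=2
t=4: X=2, d=7 → hold, X_5=2
t=5: X=2, d=5 → hold, X_6=2
t=6: X=2, d=0 → birth, X_7=3
t=7: X=3, d=9 → hold, X_8=3
t=8: X=3, d=5 → hold, X_9=3
t=9: X=3, d=0 → birth, X_10=4
t=10: X=4, d=9 → hold, X_11=4
t=11: X=4, d=9 → hold, X_12=4

no


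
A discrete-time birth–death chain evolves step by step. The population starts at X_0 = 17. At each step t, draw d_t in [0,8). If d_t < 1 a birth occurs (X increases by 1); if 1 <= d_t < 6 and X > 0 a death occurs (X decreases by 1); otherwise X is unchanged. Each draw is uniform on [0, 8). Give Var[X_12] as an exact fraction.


6

X can drop by at most 1 per step and X_0 = 17 > T = 12, so X_t >= 17 − t >= 5 > 0 for every t <= 12: the floor at 0 (the 'and X > 0' condition) never binds. Hence X_12 = X_0 + Σ_{t<12} Y_t with i.i.d. increments Y_t = y(d_t) ∈ {+1, −1, 0}.
Outcome values over d=0..7: [1, -1, -1, -1, -1, -1, 0, 0]
Σy = -4, Σy² = 6, M = 8
μ = -4/8 = -1/2,  σ² = 6/8 − (-1/2)² = 1/2
Independent increments: Var[X_12] = 12·σ² = 12·(1/2) = 6


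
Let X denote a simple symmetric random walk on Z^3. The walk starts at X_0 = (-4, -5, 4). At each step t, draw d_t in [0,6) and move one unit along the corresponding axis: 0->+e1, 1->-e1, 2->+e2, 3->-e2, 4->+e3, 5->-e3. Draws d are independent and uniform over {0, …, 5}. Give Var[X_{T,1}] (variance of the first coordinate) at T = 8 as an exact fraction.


8/3

Outcome values over d=0..5: [1, -1, 0, 0, 0, 0]
Σy = 0, Σy² = 2, M = 6
μ = 0/6 = 0,  σ² = 2/6 − (0)² = 1/3
Independent increments: Var[X_8] = 8·σ² = 8·(1/3) = 8/3


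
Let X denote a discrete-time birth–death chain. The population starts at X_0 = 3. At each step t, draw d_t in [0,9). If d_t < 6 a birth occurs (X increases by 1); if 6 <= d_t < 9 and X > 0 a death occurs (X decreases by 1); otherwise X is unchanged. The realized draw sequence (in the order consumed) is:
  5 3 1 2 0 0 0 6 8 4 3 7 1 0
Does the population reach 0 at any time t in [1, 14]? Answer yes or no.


no

t=0: X=3, d=5 → birth, X_1=4
t=1: X=4, d=3 → birth, X_2=5
t=2: X=5, d=1 → birth, X_3=6
t=3: X=6, d=2 → birth, X_4=7
t=4: X=7, d=0 → birth, X_5=8
t=5: X=8, d=0 → birth, X_6=9
t=6: X=9, d=0 → birth, X_7=10
t=7: X=10, d=6 → death, X_8=9
t=8: X=9, d=8 → death, X_9=8
t=9: X=8, d=4 → birth, X_10=9
t=10: X=9, d=3 → birth, X_11=10
t=11: X=10, d=7 → death, X_12=9
t=12: X=9, d=1 → birth, X_13=10
t=13: X=10, d=0 → birth, X_14=11


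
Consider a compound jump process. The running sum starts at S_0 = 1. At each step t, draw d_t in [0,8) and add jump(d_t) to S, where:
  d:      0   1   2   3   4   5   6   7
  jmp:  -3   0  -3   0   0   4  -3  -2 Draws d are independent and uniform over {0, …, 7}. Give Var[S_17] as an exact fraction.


Outcome values over d=0..7: [-3, 0, -3, 0, 0, 4, -3, -2]
Σy = -7, Σy² = 47, M = 8
μ = -7/8 = -7/8,  σ² = 47/8 − (-7/8)² = 327/64
Independent increments: Var[S_17] = 17·σ² = 17·(327/64) = 5559/64

5559/64


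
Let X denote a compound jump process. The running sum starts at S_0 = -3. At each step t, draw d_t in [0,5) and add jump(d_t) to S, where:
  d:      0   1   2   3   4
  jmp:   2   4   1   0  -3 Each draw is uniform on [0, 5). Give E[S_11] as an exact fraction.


Outcome values over d=0..4: [2, 4, 1, 0, -3]
Σy = 4, Σy² = 30, M = 5
μ = 4/5 = 4/5,  σ² = 30/5 − (4/5)² = 134/25
E[S_11] = -3 + 11·(4/5) = 29/5

29/5


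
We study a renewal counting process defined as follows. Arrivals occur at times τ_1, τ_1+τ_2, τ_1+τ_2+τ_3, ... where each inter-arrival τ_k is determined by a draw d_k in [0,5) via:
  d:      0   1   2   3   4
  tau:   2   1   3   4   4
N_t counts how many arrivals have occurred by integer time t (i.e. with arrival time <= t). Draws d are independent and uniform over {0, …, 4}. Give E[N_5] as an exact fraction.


4901/3125

Inter-arrival values over d=0..4: [2, 1, 3, 4, 4]
Each d has probability 1/5, so the pmf of τ is: f(1) = 1/5, f(2) = 1/5, f(3) = 1/5, f(4) = 2/5
Renewal equation for m(n) = E[N_n]: condition on τ_1 = k (if k <= n, one arrival plus a fresh copy on the remaining n−k steps): m(n) = F(n) + Σ_{k<=n} f(k)·m(n−k), where F(n) = P(τ <= n) and m(0) = 0
m(1) = F(1) = 1/5
m(2) = F(2) + f(1)·m(1) = 2/5 + 1/5·1/5 = 11/25
m(3) = F(3) + f(1)·m(2) + f(2)·m(1) = 3/5 + 1/5·11/25 + 1/5·1/5 = 91/125
m(4) = F(4) + f(1)·m(3) + f(2)·m(2) + f(3)·m(1) = 1 + 1/5·91/125 + 1/5·11/25 + 1/5·1/5 = 796/625
m(5) = F(5) + f(1)·m(4) + f(2)·m(3) + f(3)·m(2) + f(4)·m(1) = 1 + 1/5·796/625 + 1/5·91/125 + 1/5·11/25 + 2/5·1/5 = 4901/3125
E[N_5] = m(5) = 4901/3125


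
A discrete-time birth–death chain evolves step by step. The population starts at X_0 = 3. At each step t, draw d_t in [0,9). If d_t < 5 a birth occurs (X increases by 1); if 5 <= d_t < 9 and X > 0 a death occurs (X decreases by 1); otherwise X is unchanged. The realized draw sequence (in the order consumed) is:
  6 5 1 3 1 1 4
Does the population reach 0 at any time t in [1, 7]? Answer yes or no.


no

t=0: X=3, d=6 → death, X_1=2
t=1: X=2, d=5 → death, X_2=1
t=2: X=1, d=1 → birth, X_3=2
t=3: X=2, d=3 → birth, X_4=3
t=4: X=3, d=1 → birth, X_5=4
t=5: X=4, d=1 → birth, X_6=5
t=6: X=5, d=4 → birth, X_7=6


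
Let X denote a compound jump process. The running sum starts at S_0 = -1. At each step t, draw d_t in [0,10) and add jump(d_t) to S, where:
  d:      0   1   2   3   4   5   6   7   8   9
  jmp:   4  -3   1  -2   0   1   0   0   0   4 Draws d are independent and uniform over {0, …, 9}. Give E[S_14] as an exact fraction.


6

Outcome values over d=0..9: [4, -3, 1, -2, 0, 1, 0, 0, 0, 4]
Σy = 5, Σy² = 47, M = 10
μ = 5/10 = 1/2,  σ² = 47/10 − (1/2)² = 89/20
E[S_14] = -1 + 14·(1/2) = 6


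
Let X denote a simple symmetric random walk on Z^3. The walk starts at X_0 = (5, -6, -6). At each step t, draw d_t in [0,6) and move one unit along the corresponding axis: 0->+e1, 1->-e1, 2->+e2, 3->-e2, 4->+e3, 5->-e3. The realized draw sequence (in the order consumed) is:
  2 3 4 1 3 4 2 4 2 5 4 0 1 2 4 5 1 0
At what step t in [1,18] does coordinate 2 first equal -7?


5

t=0: X=(5, -6, -6), d=2 → +e2, X_1=(5, -5, -6)
t=1: X=(5, -5, -6), d=3 → -e2, X_2=(5, -6, -6)
t=2: X=(5, -6, -6), d=4 → +e3, X_3=(5, -6, -5)
t=3: X=(5, -6, -5), d=1 → -e1, X_4=(4, -6, -5)
t=4: X=(4, -6, -5), d=3 → -e2, X_5=(4, -7, -5)
t=5: X=(4, -7, -5), d=4 → +e3, X_6=(4, -7, -4)
t=6: X=(4, -7, -4), d=2 → +e2, X_7=(4, -6, -4)
t=7: X=(4, -6, -4), d=4 → +e3, X_8=(4, -6, -3)
t=8: X=(4, -6, -3), d=2 → +e2, X_9=(4, -5, -3)
t=9: X=(4, -5, -3), d=5 → -e3, X_10=(4, -5, -4)
t=10: X=(4, -5, -4), d=4 → +e3, X_11=(4, -5, -3)
t=11: X=(4, -5, -3), d=0 → +e1, X_12=(5, -5, -3)
t=12: X=(5, -5, -3), d=1 → -e1, X_13=(4, -5, -3)
t=13: X=(4, -5, -3), d=2 → +e2, X_14=(4, -4, -3)
t=14: X=(4, -4, -3), d=4 → +e3, X_15=(4, -4, -2)
t=15: X=(4, -4, -2), d=5 → -e3, X_16=(4, -4, -3)
t=16: X=(4, -4, -3), d=1 → -e1, X_17=(3, -4, -3)
t=17: X=(3, -4, -3), d=0 → +e1, X_18=(4, -4, -3)


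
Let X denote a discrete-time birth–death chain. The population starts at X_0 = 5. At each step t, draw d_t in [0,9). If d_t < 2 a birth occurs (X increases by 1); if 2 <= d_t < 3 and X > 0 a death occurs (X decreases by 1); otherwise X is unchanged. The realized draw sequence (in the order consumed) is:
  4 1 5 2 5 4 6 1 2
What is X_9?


t=0: X=5, d=4 → hold, X_1=5
t=1: X=5, d=1 → birth, X_2=6
t=2: X=6, d=5 → hold, X_3=6
t=3: X=6, d=2 → death, X_4=5
t=4: X=5, d=5 → hold, X_5=5
t=5: X=5, d=4 → hold, X_6=5
t=6: X=5, d=6 → hold, X_7=5
t=7: X=5, d=1 → birth, X_8=6
t=8: X=6, d=2 → death, X_9=5

5


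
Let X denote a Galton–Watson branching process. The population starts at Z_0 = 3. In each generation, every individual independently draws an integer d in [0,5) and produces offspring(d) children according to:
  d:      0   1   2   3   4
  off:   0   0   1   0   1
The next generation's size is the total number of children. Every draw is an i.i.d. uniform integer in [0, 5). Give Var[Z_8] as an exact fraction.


299803392/152587890625

Outcome values over d=0..4: [0, 0, 1, 0, 1]
Σy = 2, Σy² = 2, M = 5
μ = 2/5 = 2/5,  σ² = 2/5 − (2/5)² = 6/25
V_0 = 0, E_0 = 3
V_1 = 6/25·E_0 + (2/5)²·V_0 = 18/25;  E_1 = 6/5
V_2 = 6/25·E_1 + (2/5)²·V_1 = 252/625;  E_2 = 12/25
V_3 = 6/25·E_2 + (2/5)²·V_2 = 2808/15625;  E_3 = 24/125
V_4 = 6/25·E_3 + (2/5)²·V_3 = 29232/390625;  E_4 = 48/625
V_5 = 6/25·E_4 + (2/5)²·V_4 = 296928/9765625;  E_5 = 96/3125
V_6 = 6/25·E_5 + (2/5)²·V_5 = 2987712/244140625;  E_6 = 192/15625
V_7 = 6/25·E_6 + (2/5)²·V_6 = 29950848/6103515625;  E_7 = 384/78125
V_8 = 6/25·E_7 + (2/5)²·V_7 = 299803392/152587890625;  E_8 = 768/390625


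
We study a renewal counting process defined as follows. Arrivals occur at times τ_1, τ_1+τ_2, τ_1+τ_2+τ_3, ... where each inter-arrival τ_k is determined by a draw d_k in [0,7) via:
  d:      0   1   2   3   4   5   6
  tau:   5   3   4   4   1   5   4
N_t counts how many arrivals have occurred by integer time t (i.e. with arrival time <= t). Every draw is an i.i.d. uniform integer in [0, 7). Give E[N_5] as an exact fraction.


20098/16807

Inter-arrival values over d=0..6: [5, 3, 4, 4, 1, 5, 4]
Each d has probability 1/7, so the pmf of τ is: f(1) = 1/7, f(3) = 1/7, f(4) = 3/7, f(5) = 2/7
Renewal equation for m(n) = E[N_n]: condition on τ_1 = k (if k <= n, one arrival plus a fresh copy on the remaining n−k steps): m(n) = F(n) + Σ_{k<=n} f(k)·m(n−k), where F(n) = P(τ <= n) and m(0) = 0
m(1) = F(1) = 1/7
m(2) = F(2) + f(1)·m(1) = 1/7 + 1/7·1/7 = 8/49
m(3) = F(3) + f(1)·m(2) = 2/7 + 1/7·8/49 = 106/343
m(4) = F(4) + f(1)·m(3) + f(3)·m(1) = 5/7 + 1/7·106/343 + 1/7·1/7 = 1870/2401
m(5) = F(5) + f(1)·m(4) + f(3)·m(2) + f(4)·m(1) = 1 + 1/7·1870/2401 + 1/7·8/49 + 3/7·1/7 = 20098/16807
E[N_5] = m(5) = 20098/16807


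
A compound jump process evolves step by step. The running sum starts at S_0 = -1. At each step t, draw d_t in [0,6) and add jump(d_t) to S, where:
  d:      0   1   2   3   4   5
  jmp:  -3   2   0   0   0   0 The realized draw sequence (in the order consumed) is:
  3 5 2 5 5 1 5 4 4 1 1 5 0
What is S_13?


2

t=0: S=-1, d=3, jump=0, S_1=-1
t=1: S=-1, d=5, jump=0, S_2=-1
t=2: S=-1, d=2, jump=0, S_3=-1
t=3: S=-1, d=5, jump=0, S_4=-1
t=4: S=-1, d=5, jump=0, S_5=-1
t=5: S=-1, d=1, jump=2, S_6=1
t=6: S=1, d=5, jump=0, S_7=1
t=7: S=1, d=4, jump=0, S_8=1
t=8: S=1, d=4, jump=0, S_9=1
t=9: S=1, d=1, jump=2, S_10=3
t=10: S=3, d=1, jump=2, S_11=5
t=11: S=5, d=5, jump=0, S_12=5
t=12: S=5, d=0, jump=-3, S_13=2


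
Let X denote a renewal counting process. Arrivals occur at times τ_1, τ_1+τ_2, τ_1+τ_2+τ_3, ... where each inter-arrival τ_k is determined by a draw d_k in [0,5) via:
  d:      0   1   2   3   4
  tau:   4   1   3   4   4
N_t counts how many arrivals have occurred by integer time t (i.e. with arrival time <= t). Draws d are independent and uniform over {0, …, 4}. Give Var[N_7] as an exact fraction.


3287561414/6103515625

Inter-arrival values over d=0..4: [4, 1, 3, 4, 4]
Each d has probability 1/5, so the pmf of τ is: f(1) = 1/5, f(3) = 1/5, f(4) = 3/5
Let p_n(j) = P(N_n = j), with p_0 = [1]. Condition on τ_1: p_n(0) = P(τ > n), and for j >= 1, p_n(j) = Σ_{k<=n} f(k)·p_{n−k}(j−1)
p_1 = [4/5, 1/5]  (j = 0..1)
p_2 = [4/5, 4/25, 1/25]  (j = 0..2)
p_3 = [3/5, 9/25, 4/125, 1/125]  (j = 0..3)
p_4 = [0, 22/25, 14/125, 4/625, 1/625]  (j = 0..4)
p_5 = [0, 16/25, 41/125, 19/625, 4/3125, 1/3125]  (j = 0..5)
p_6 = [0, 3/5, 37/125, 12/125, 24/3125, 4/15625, 1/15625]  (j = 0..6)
p_7 = [0, 9/25, 64/125, 63/625, 79/3125, 29/15625, 4/78125, 1/78125]  (j = 0..7)
E[N_7] = Σ j·p_7(j) = 140406/78125;  E[N_7²] = Σ j²·p_7(j) = 294418/78125
Var[N_7] = 294418/78125 − (140406/78125)² = 3287561414/6103515625


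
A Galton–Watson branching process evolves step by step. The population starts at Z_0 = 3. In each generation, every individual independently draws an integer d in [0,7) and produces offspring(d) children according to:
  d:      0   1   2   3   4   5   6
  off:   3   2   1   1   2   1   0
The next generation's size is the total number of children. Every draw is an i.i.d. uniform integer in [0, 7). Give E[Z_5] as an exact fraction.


300000/16807

Outcome values over d=0..6: [3, 2, 1, 1, 2, 1, 0]
Σy = 10, Σy² = 20, M = 7
μ = 10/7 = 10/7,  σ² = 20/7 − (10/7)² = 40/49
E[Z_0] = 3
E[Z_1] = 10/7·E[Z_0] = 30/7
E[Z_2] = 10/7·E[Z_1] = 300/49
E[Z_3] = 10/7·E[Z_2] = 3000/343
E[Z_4] = 10/7·E[Z_3] = 30000/2401
E[Z_5] = 10/7·E[Z_4] = 300000/16807
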